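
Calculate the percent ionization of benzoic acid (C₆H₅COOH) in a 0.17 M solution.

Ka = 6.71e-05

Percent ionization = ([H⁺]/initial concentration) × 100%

Using Ka equilibrium: x² + Ka×x - Ka×C = 0. Solving: [H⁺] = 3.3440e-03. Percent = (3.3440e-03/0.17) × 100

Percent ionization = 1.97%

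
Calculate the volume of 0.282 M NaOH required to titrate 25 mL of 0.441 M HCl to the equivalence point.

At equivalence: moles acid = moles base. moles HCl = 0.441 × 25/1000 = 0.01103 mol. V_base = moles / 0.282 × 1000 = 39.1 mL.

V_{base} = 39.1 mL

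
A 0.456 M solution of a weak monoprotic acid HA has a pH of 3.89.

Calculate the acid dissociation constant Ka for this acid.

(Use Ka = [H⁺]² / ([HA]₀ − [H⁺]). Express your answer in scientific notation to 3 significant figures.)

[H⁺] = 10^(−pH) = 10^(−3.89) = 1.288e-04 M. For HA ⇌ H⁺ + A⁻, Ka = [H⁺][A⁻]/[HA] = [H⁺]² / ([HA]₀ − [H⁺]) = (1.288e-04)² / (0.456 − 1.288e-04) = 3.64e-08.

K_a = 3.64e-08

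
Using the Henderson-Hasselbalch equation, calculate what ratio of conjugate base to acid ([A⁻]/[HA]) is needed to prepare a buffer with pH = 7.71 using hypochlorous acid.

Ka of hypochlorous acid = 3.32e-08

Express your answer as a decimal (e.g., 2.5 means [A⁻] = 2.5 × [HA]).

pKa = -log(3.32e-08) = 7.4789. pH = pKa + log([A⁻]/[HA]), so log([A⁻]/[HA]) = pH − pKa = 7.71 − 7.4789 = 0.2311. [A⁻]/[HA] = 10^(0.2311) = 1.70

[A⁻]/[HA] = 1.70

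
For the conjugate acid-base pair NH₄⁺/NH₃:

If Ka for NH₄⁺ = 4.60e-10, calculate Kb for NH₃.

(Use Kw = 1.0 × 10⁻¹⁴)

For a conjugate pair Ka × Kb = Kw, so Kb = Kw/Ka = 1.0 × 10⁻¹⁴ / 4.60e-10 = 2.17e-05.

K_b = 2.17e-05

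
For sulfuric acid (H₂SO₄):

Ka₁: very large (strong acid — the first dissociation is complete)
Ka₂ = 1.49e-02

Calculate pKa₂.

pKa₂ = -log(Ka₂) = -log(1.49e-02) = 1.83.

pK_{a2} = 1.83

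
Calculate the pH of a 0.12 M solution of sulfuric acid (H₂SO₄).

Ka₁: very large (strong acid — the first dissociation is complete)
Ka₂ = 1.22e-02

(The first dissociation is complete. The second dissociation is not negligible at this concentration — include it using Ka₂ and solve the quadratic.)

First dissociation is complete: [H⁺]₀ = [HSO₄⁻]₀ = C = 0.12 M. Second dissociation HSO₄⁻ ⇌ H⁺ + SO₄²⁻: let x = [SO₄²⁻]. Ka₂ = (C + x)·x / (C − x) = 1.22e-02 → x² + (C + Ka₂)·x − Ka₂·C = 0 → x² + 0.13220·x − 1.464e-03 = 0. x = (−0.13220 + √(0.13220² + 4 × 1.464e-03)) / 2 = 1.0275e-02 M. [H⁺] = C + x = 0.12 + 1.0275e-02 = 1.3028e-01 M. pH = -log(1.3028e-01) = 0.89.

pH = 0.89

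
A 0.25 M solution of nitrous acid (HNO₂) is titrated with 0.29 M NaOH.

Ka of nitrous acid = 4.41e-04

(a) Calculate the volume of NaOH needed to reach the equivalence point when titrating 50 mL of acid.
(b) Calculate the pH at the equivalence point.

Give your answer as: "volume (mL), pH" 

moles acid = 0.25 × 50/1000 = 0.0125 mol; V_base = moles/0.29 × 1000 = 43.1 mL. At equivalence only the conjugate base is present: [A⁻] = 0.0125/0.093 = 1.3426e-01 M. Kb = Kw/Ka = 2.27e-11; [OH⁻] = √(Kb × [A⁻]) = 1.7448e-06; pOH = 5.76; pH = 14 - pOH = 8.24.

V = 43.1 mL, pH = 8.24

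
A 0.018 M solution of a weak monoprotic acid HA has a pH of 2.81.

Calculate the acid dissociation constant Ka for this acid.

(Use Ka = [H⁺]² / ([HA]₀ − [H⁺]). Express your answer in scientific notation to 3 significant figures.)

[H⁺] = 10^(−pH) = 10^(−2.81) = 1.549e-03 M. For HA ⇌ H⁺ + A⁻, Ka = [H⁺][A⁻]/[HA] = [H⁺]² / ([HA]₀ − [H⁺]) = (1.549e-03)² / (0.018 − 1.549e-03) = 1.46e-04.

K_a = 1.46e-04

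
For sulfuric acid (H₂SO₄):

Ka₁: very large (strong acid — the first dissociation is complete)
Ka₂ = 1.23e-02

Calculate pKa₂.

pKa₂ = -log(Ka₂) = -log(1.23e-02) = 1.91.

pK_{a2} = 1.91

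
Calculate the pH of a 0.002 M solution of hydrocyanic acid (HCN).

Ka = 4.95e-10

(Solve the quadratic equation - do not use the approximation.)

x² + Ka×x - Ka×C = 0. Using quadratic formula: [H⁺] = 9.9474e-07

pH = 6.00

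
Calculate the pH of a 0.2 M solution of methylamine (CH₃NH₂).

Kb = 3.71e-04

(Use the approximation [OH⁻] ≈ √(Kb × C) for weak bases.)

[OH⁻] = √(Kb × C) = √(3.71e-04 × 0.2) = 8.6139e-03. pOH = 2.06, pH = 14 - pOH

pH = 11.94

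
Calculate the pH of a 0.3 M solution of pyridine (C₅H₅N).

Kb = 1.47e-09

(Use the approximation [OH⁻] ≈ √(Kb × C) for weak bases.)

[OH⁻] = √(Kb × C) = √(1.47e-09 × 0.3) = 2.1000e-05. pOH = 4.68, pH = 14 - pOH

pH = 9.32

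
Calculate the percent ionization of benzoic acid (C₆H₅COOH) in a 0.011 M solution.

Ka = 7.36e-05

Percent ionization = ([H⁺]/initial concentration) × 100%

Using Ka equilibrium: x² + Ka×x - Ka×C = 0. Solving: [H⁺] = 8.6373e-04. Percent = (8.6373e-04/0.011) × 100

Percent ionization = 7.85%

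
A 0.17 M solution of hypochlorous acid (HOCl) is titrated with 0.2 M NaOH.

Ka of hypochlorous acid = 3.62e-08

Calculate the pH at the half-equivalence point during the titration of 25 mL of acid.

At half-equivalence [HA] = [A⁻], so Henderson-Hasselbalch gives pH = pKa = -log(3.62e-08) = 7.44.

pH = pKa = 7.44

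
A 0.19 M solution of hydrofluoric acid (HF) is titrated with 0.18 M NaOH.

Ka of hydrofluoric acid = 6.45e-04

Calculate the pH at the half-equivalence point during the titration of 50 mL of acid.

At half-equivalence [HA] = [A⁻], so Henderson-Hasselbalch gives pH = pKa = -log(6.45e-04) = 3.19.

pH = pKa = 3.19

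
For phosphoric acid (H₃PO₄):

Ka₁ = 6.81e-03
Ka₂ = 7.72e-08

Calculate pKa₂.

pKa₂ = -log(Ka₂) = -log(7.72e-08) = 7.11.

pK_{a2} = 7.11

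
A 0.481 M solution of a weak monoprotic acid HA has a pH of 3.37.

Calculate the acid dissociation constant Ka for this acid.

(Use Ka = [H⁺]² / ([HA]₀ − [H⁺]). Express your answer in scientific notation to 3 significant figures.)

[H⁺] = 10^(−pH) = 10^(−3.37) = 4.266e-04 M. For HA ⇌ H⁺ + A⁻, Ka = [H⁺][A⁻]/[HA] = [H⁺]² / ([HA]₀ − [H⁺]) = (4.266e-04)² / (0.481 − 4.266e-04) = 3.79e-07.

K_a = 3.79e-07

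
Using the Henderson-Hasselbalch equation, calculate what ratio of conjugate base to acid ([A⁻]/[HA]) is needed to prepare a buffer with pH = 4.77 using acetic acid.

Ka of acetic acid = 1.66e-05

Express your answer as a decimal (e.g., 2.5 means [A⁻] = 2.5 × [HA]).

pKa = -log(1.66e-05) = 4.7799. pH = pKa + log([A⁻]/[HA]), so log([A⁻]/[HA]) = pH − pKa = 4.77 − 4.7799 = -0.0099. [A⁻]/[HA] = 10^(-0.0099) = 0.977

[A⁻]/[HA] = 0.977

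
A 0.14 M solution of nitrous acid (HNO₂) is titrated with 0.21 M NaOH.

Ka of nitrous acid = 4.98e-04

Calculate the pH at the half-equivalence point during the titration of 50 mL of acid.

At half-equivalence [HA] = [A⁻], so Henderson-Hasselbalch gives pH = pKa = -log(4.98e-04) = 3.30.

pH = pKa = 3.30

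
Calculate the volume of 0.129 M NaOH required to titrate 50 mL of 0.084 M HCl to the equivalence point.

At equivalence: moles acid = moles base. moles HCl = 0.084 × 50/1000 = 0.0042 mol. V_base = moles / 0.129 × 1000 = 32.6 mL.

V_{base} = 32.6 mL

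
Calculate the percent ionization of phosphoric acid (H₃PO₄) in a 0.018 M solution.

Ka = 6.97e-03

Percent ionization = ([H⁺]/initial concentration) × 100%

Using Ka equilibrium: x² + Ka×x - Ka×C = 0. Solving: [H⁺] = 8.2455e-03. Percent = (8.2455e-03/0.018) × 100

Percent ionization = 45.8%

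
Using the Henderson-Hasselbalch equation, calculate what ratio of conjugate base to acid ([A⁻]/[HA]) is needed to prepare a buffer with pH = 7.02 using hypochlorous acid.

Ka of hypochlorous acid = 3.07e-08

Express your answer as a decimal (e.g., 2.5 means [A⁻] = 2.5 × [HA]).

pKa = -log(3.07e-08) = 7.5129. pH = pKa + log([A⁻]/[HA]), so log([A⁻]/[HA]) = pH − pKa = 7.02 − 7.5129 = -0.4929. [A⁻]/[HA] = 10^(-0.4929) = 0.321

[A⁻]/[HA] = 0.321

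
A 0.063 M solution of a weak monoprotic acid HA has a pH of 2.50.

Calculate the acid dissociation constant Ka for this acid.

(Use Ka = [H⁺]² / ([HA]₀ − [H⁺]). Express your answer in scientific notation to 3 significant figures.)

[H⁺] = 10^(−pH) = 10^(−2.50) = 3.162e-03 M. For HA ⇌ H⁺ + A⁻, Ka = [H⁺][A⁻]/[HA] = [H⁺]² / ([HA]₀ − [H⁺]) = (3.162e-03)² / (0.063 − 3.162e-03) = 1.67e-04.

K_a = 1.67e-04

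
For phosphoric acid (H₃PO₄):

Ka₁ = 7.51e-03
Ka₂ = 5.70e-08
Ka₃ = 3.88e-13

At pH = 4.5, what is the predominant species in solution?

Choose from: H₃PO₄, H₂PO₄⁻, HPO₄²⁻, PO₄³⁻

pKa₁ = 2.12, pKa₂ = 7.24, pKa₃ = 12.41. For a polyprotic acid the predominant species crosses at each pKa: below pKa_n the protonated form dominates, above it the deprotonated form does. At pH = 4.5, the predominant species is H₂PO₄⁻.

H₂PO₄⁻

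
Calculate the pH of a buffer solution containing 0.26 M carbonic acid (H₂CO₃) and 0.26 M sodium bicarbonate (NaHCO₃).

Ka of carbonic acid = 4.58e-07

pKa = -log(4.58e-07) = 6.34. pH = pKa + log([A⁻]/[HA]) = 6.34 + log(0.26/0.26)

pH = 6.34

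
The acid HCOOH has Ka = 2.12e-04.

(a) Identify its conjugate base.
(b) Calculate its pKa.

(a) The conjugate base is formed by removing one H⁺ from HCOOH, giving HCOO⁻. (b) pKa = -log(Ka) = -log(2.12e-04) = 3.67.

Conjugate base: HCOO⁻; pK_a = 3.67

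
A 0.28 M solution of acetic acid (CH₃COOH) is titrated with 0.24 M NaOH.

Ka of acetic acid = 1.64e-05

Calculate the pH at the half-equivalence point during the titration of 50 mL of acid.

At half-equivalence [HA] = [A⁻], so Henderson-Hasselbalch gives pH = pKa = -log(1.64e-05) = 4.79.

pH = pKa = 4.79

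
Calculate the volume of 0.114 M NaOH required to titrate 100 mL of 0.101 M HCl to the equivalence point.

At equivalence: moles acid = moles base. moles HCl = 0.101 × 100/1000 = 0.0101 mol. V_base = moles / 0.114 × 1000 = 88.6 mL.

V_{base} = 88.6 mL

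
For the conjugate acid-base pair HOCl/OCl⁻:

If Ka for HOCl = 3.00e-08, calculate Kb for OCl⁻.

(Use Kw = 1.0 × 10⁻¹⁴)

For a conjugate pair Ka × Kb = Kw, so Kb = Kw/Ka = 1.0 × 10⁻¹⁴ / 3.00e-08 = 3.33e-07.

K_b = 3.33e-07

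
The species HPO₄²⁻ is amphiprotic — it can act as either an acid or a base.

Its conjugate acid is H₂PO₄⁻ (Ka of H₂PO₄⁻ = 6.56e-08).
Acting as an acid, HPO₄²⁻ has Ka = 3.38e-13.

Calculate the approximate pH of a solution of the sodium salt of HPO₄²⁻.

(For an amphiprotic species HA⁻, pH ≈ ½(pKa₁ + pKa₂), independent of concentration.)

pKa₁ = -log(6.56e-08) = 7.18; pKa₂ = -log(3.38e-13) = 12.47. For an amphiprotic species, pH ≈ ½(pKa₁ + pKa₂) = ½(7.18 + 12.47) = 9.83.

pH = 9.83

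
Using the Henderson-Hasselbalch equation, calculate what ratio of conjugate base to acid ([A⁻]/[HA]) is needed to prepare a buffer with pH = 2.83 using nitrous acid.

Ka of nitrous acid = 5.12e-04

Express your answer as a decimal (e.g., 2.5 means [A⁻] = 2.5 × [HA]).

pKa = -log(5.12e-04) = 3.2907. pH = pKa + log([A⁻]/[HA]), so log([A⁻]/[HA]) = pH − pKa = 2.83 − 3.2907 = -0.4607. [A⁻]/[HA] = 10^(-0.4607) = 0.346

[A⁻]/[HA] = 0.346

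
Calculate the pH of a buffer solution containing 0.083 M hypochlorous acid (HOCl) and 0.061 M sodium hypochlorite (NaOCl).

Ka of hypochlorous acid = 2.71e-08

pKa = -log(2.71e-08) = 7.57. pH = pKa + log([A⁻]/[HA]) = 7.57 + log(0.061/0.083)

pH = 7.43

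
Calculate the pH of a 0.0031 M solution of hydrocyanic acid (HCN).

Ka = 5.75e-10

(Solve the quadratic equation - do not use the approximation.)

x² + Ka×x - Ka×C = 0. Using quadratic formula: [H⁺] = 1.3348e-06

pH = 5.87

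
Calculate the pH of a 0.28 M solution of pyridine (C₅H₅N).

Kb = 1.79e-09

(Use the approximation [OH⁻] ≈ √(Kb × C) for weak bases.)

[OH⁻] = √(Kb × C) = √(1.79e-09 × 0.28) = 2.2387e-05. pOH = 4.65, pH = 14 - pOH

pH = 9.35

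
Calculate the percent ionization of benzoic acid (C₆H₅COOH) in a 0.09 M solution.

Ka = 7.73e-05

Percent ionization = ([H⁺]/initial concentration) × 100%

Using Ka equilibrium: x² + Ka×x - Ka×C = 0. Solving: [H⁺] = 2.5992e-03. Percent = (2.5992e-03/0.09) × 100

Percent ionization = 2.89%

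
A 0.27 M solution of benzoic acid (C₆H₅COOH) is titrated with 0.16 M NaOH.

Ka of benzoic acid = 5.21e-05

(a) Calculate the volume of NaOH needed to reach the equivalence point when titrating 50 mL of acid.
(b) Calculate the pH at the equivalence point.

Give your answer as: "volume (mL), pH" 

moles acid = 0.27 × 50/1000 = 0.0135 mol; V_base = moles/0.16 × 1000 = 84.4 mL. At equivalence only the conjugate base is present: [A⁻] = 0.0135/0.134 = 1.0047e-01 M. Kb = Kw/Ka = 1.92e-10; [OH⁻] = √(Kb × [A⁻]) = 4.3913e-06; pOH = 5.36; pH = 14 - pOH = 8.64.

V = 84.4 mL, pH = 8.64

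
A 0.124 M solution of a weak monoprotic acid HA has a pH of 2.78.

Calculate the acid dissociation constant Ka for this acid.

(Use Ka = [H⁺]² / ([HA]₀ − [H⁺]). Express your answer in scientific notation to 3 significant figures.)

[H⁺] = 10^(−pH) = 10^(−2.78) = 1.660e-03 M. For HA ⇌ H⁺ + A⁻, Ka = [H⁺][A⁻]/[HA] = [H⁺]² / ([HA]₀ − [H⁺]) = (1.660e-03)² / (0.124 − 1.660e-03) = 2.25e-05.

K_a = 2.25e-05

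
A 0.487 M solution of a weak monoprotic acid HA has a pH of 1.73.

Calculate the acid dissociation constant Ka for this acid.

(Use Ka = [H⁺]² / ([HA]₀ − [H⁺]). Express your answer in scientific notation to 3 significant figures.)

[H⁺] = 10^(−pH) = 10^(−1.73) = 1.862e-02 M. For HA ⇌ H⁺ + A⁻, Ka = [H⁺][A⁻]/[HA] = [H⁺]² / ([HA]₀ − [H⁺]) = (1.862e-02)² / (0.487 − 1.862e-02) = 7.40e-04.

K_a = 7.40e-04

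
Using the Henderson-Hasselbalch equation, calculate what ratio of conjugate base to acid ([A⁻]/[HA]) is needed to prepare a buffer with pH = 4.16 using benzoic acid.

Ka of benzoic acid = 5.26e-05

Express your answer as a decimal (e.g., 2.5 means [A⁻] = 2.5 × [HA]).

pKa = -log(5.26e-05) = 4.2790. pH = pKa + log([A⁻]/[HA]), so log([A⁻]/[HA]) = pH − pKa = 4.16 − 4.2790 = -0.1190. [A⁻]/[HA] = 10^(-0.1190) = 0.760

[A⁻]/[HA] = 0.760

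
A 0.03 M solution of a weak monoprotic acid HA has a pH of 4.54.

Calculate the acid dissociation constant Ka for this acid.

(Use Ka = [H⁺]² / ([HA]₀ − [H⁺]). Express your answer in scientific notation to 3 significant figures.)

[H⁺] = 10^(−pH) = 10^(−4.54) = 2.884e-05 M. For HA ⇌ H⁺ + A⁻, Ka = [H⁺][A⁻]/[HA] = [H⁺]² / ([HA]₀ − [H⁺]) = (2.884e-05)² / (0.03 − 2.884e-05) = 2.78e-08.

K_a = 2.78e-08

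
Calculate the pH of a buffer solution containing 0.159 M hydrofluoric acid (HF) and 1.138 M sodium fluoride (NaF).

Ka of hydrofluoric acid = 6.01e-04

pKa = -log(6.01e-04) = 3.22. pH = pKa + log([A⁻]/[HA]) = 3.22 + log(1.138/0.159)

pH = 4.08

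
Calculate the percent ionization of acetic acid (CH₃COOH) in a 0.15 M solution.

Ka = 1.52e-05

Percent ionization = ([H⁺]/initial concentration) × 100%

Using Ka equilibrium: x² + Ka×x - Ka×C = 0. Solving: [H⁺] = 1.5024e-03. Percent = (1.5024e-03/0.15) × 100

Percent ionization = 1%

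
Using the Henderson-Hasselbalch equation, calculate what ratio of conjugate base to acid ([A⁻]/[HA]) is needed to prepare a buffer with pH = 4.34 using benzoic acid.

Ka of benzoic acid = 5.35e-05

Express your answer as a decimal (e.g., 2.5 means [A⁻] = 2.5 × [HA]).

pKa = -log(5.35e-05) = 4.2716. pH = pKa + log([A⁻]/[HA]), so log([A⁻]/[HA]) = pH − pKa = 4.34 − 4.2716 = 0.0684. [A⁻]/[HA] = 10^(0.0684) = 1.17

[A⁻]/[HA] = 1.17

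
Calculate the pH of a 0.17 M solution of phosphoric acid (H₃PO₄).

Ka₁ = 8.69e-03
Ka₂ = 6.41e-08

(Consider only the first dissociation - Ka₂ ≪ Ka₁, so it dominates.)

First dissociation dominates. From Ka₁ = [H⁺][HA⁻]/[H₂A], x² + Ka₁·x − Ka₁·C = 0 with C = 0.17 M and Ka₁ = 8.69e-03. Solving: [H⁺] = (−Ka₁ + √(Ka₁² + 4·Ka₁·C)) / 2 = 3.4335e-02 M. pH = -log(3.4335e-02) = 1.46.

pH = 1.46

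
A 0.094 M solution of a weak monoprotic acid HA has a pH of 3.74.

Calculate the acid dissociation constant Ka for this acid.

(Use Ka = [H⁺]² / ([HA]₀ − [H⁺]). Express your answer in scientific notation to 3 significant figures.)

[H⁺] = 10^(−pH) = 10^(−3.74) = 1.820e-04 M. For HA ⇌ H⁺ + A⁻, Ka = [H⁺][A⁻]/[HA] = [H⁺]² / ([HA]₀ − [H⁺]) = (1.820e-04)² / (0.094 − 1.820e-04) = 3.53e-07.

K_a = 3.53e-07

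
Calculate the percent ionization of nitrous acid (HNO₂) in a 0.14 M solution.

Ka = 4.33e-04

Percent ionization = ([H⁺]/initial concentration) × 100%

Using Ka equilibrium: x² + Ka×x - Ka×C = 0. Solving: [H⁺] = 7.5724e-03. Percent = (7.5724e-03/0.14) × 100

Percent ionization = 5.41%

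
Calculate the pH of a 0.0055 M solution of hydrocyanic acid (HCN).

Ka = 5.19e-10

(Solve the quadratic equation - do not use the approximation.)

x² + Ka×x - Ka×C = 0. Using quadratic formula: [H⁺] = 1.6893e-06

pH = 5.77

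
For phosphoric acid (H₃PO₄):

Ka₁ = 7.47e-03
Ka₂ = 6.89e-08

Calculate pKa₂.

pKa₂ = -log(Ka₂) = -log(6.89e-08) = 7.16.

pK_{a2} = 7.16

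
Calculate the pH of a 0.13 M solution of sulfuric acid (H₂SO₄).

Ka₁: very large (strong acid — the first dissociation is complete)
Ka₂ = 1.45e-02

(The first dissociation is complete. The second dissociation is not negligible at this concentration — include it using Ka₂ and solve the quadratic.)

First dissociation is complete: [H⁺]₀ = [HSO₄⁻]₀ = C = 0.13 M. Second dissociation HSO₄⁻ ⇌ H⁺ + SO₄²⁻: let x = [SO₄²⁻]. Ka₂ = (C + x)·x / (C − x) = 1.45e-02 → x² + (C + Ka₂)·x − Ka₂·C = 0 → x² + 0.14450·x − 1.885e-03 = 0. x = (−0.14450 + √(0.14450² + 4 × 1.885e-03)) / 2 = 1.2042e-02 M. [H⁺] = C + x = 0.13 + 1.2042e-02 = 1.4204e-01 M. pH = -log(1.4204e-01) = 0.85.

pH = 0.85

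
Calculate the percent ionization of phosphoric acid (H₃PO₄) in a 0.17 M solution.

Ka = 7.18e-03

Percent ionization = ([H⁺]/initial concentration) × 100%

Using Ka equilibrium: x² + Ka×x - Ka×C = 0. Solving: [H⁺] = 3.1531e-02. Percent = (3.1531e-02/0.17) × 100

Percent ionization = 18.5%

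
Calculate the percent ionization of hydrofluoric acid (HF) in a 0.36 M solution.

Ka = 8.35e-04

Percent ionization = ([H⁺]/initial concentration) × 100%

Using Ka equilibrium: x² + Ka×x - Ka×C = 0. Solving: [H⁺] = 1.6925e-02. Percent = (1.6925e-02/0.36) × 100

Percent ionization = 4.7%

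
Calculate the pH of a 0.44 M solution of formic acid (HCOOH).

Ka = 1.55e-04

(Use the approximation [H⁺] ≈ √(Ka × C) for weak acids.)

[H⁺] = √(Ka × C) = √(1.55e-04 × 0.44) = 8.2583e-03. pH = -log(8.2583e-03)

pH = 2.08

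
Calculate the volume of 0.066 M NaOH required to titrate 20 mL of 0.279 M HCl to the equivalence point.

At equivalence: moles acid = moles base. moles HCl = 0.279 × 20/1000 = 0.00558 mol. V_base = moles / 0.066 × 1000 = 84.5 mL.

V_{base} = 84.5 mL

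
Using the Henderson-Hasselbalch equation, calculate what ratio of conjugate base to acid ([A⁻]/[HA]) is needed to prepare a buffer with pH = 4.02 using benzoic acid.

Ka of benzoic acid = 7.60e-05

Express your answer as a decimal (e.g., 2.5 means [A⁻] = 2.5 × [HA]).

pKa = -log(7.60e-05) = 4.1192. pH = pKa + log([A⁻]/[HA]), so log([A⁻]/[HA]) = pH − pKa = 4.02 − 4.1192 = -0.0992. [A⁻]/[HA] = 10^(-0.0992) = 0.796

[A⁻]/[HA] = 0.796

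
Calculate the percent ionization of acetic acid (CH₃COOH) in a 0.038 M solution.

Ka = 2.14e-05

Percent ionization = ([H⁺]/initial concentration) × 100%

Using Ka equilibrium: x² + Ka×x - Ka×C = 0. Solving: [H⁺] = 8.9114e-04. Percent = (8.9114e-04/0.038) × 100

Percent ionization = 2.35%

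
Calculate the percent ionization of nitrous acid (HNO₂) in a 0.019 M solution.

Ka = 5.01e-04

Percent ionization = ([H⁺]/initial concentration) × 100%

Using Ka equilibrium: x² + Ka×x - Ka×C = 0. Solving: [H⁺] = 2.8449e-03. Percent = (2.8449e-03/0.019) × 100

Percent ionization = 15%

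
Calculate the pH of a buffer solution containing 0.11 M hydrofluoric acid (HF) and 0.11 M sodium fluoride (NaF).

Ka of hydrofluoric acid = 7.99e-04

pKa = -log(7.99e-04) = 3.10. pH = pKa + log([A⁻]/[HA]) = 3.10 + log(0.11/0.11)

pH = 3.10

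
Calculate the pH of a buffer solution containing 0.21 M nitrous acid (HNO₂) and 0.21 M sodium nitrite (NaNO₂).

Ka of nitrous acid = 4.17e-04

pKa = -log(4.17e-04) = 3.38. pH = pKa + log([A⁻]/[HA]) = 3.38 + log(0.21/0.21)

pH = 3.38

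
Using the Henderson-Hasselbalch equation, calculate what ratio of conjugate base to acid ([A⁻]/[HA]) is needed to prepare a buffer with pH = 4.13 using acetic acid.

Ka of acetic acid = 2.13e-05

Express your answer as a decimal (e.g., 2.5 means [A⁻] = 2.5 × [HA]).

pKa = -log(2.13e-05) = 4.6716. pH = pKa + log([A⁻]/[HA]), so log([A⁻]/[HA]) = pH − pKa = 4.13 − 4.6716 = -0.5416. [A⁻]/[HA] = 10^(-0.5416) = 0.287

[A⁻]/[HA] = 0.287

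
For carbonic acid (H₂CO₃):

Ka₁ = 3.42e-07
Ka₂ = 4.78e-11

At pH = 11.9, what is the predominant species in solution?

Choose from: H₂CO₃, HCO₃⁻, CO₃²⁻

pKa₁ = 6.47, pKa₂ = 10.32. For a polyprotic acid the predominant species crosses at each pKa: below pKa_n the protonated form dominates, above it the deprotonated form does. At pH = 11.9, the predominant species is CO₃²⁻.

CO₃²⁻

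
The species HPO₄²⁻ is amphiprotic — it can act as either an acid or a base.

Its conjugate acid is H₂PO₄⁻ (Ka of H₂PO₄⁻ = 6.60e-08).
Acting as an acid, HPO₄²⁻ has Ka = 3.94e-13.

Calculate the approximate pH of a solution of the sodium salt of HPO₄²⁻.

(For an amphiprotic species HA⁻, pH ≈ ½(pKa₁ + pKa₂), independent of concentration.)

pKa₁ = -log(6.60e-08) = 7.18; pKa₂ = -log(3.94e-13) = 12.40. For an amphiprotic species, pH ≈ ½(pKa₁ + pKa₂) = ½(7.18 + 12.40) = 9.79.

pH = 9.79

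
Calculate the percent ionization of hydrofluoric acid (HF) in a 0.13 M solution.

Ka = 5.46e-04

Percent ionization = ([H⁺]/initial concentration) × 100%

Using Ka equilibrium: x² + Ka×x - Ka×C = 0. Solving: [H⁺] = 8.1564e-03. Percent = (8.1564e-03/0.13) × 100

Percent ionization = 6.27%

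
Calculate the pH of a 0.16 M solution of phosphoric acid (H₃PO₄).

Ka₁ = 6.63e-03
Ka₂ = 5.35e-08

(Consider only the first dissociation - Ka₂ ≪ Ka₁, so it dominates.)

First dissociation dominates. From Ka₁ = [H⁺][HA⁻]/[H₂A], x² + Ka₁·x − Ka₁·C = 0 with C = 0.16 M and Ka₁ = 6.63e-03. Solving: [H⁺] = (−Ka₁ + √(Ka₁² + 4·Ka₁·C)) / 2 = 2.9423e-02 M. pH = -log(2.9423e-02) = 1.53.

pH = 1.53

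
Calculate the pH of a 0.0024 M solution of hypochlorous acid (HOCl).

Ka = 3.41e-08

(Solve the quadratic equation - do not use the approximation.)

x² + Ka×x - Ka×C = 0. Using quadratic formula: [H⁺] = 9.0295e-06

pH = 5.04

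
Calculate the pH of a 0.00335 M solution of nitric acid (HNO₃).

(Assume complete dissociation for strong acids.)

[H⁺] = 0.00335 M for strong acid. pH = -log[H⁺] = -log(0.00335)

pH = 2.47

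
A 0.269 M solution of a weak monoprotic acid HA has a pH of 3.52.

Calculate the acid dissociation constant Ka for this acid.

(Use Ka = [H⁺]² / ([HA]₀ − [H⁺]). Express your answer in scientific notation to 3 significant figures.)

[H⁺] = 10^(−pH) = 10^(−3.52) = 3.020e-04 M. For HA ⇌ H⁺ + A⁻, Ka = [H⁺][A⁻]/[HA] = [H⁺]² / ([HA]₀ − [H⁺]) = (3.020e-04)² / (0.269 − 3.020e-04) = 3.39e-07.

K_a = 3.39e-07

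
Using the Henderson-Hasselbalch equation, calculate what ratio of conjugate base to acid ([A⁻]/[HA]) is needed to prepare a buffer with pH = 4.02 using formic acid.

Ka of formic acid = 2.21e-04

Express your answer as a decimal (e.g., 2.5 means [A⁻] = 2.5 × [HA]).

pKa = -log(2.21e-04) = 3.6556. pH = pKa + log([A⁻]/[HA]), so log([A⁻]/[HA]) = pH − pKa = 4.02 − 3.6556 = 0.3644. [A⁻]/[HA] = 10^(0.3644) = 2.31

[A⁻]/[HA] = 2.31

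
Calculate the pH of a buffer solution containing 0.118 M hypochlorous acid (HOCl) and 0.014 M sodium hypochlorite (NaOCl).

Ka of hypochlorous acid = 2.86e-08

pKa = -log(2.86e-08) = 7.54. pH = pKa + log([A⁻]/[HA]) = 7.54 + log(0.014/0.118)

pH = 6.62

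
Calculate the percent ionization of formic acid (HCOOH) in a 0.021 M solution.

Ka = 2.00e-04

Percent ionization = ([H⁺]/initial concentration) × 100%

Using Ka equilibrium: x² + Ka×x - Ka×C = 0. Solving: [H⁺] = 1.9518e-03. Percent = (1.9518e-03/0.021) × 100

Percent ionization = 9.29%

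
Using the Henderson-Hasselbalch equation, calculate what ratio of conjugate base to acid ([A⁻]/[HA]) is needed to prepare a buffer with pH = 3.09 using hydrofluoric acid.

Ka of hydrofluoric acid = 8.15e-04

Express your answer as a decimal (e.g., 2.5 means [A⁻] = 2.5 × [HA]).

pKa = -log(8.15e-04) = 3.0888. pH = pKa + log([A⁻]/[HA]), so log([A⁻]/[HA]) = pH − pKa = 3.09 − 3.0888 = 0.0012. [A⁻]/[HA] = 10^(0.0012) = 1.00

[A⁻]/[HA] = 1.00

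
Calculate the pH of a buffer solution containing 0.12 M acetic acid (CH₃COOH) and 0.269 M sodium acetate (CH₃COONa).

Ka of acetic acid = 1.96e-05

pKa = -log(1.96e-05) = 4.71. pH = pKa + log([A⁻]/[HA]) = 4.71 + log(0.269/0.12)

pH = 5.06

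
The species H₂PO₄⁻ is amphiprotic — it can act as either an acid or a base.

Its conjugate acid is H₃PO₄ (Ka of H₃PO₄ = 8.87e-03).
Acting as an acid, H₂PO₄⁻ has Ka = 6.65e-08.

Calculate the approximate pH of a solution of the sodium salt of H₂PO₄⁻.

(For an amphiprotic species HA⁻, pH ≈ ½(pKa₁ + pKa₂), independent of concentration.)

pKa₁ = -log(8.87e-03) = 2.05; pKa₂ = -log(6.65e-08) = 7.18. For an amphiprotic species, pH ≈ ½(pKa₁ + pKa₂) = ½(2.05 + 7.18) = 4.61.

pH = 4.61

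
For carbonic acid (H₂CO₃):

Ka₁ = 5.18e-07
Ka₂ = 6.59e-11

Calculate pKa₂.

pKa₂ = -log(Ka₂) = -log(6.59e-11) = 10.18.

pK_{a2} = 10.18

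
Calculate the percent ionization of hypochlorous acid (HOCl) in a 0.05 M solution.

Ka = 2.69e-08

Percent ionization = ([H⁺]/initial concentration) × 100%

Using Ka equilibrium: x² + Ka×x - Ka×C = 0. Solving: [H⁺] = 3.6661e-05. Percent = (3.6661e-05/0.05) × 100

Percent ionization = 0.0733%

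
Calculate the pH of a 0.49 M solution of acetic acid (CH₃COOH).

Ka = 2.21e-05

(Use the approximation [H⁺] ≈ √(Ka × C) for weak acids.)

[H⁺] = √(Ka × C) = √(2.21e-05 × 0.49) = 3.2907e-03. pH = -log(3.2907e-03)

pH = 2.48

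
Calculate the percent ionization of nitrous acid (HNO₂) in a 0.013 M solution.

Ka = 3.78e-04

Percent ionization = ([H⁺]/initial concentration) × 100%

Using Ka equilibrium: x² + Ka×x - Ka×C = 0. Solving: [H⁺] = 2.0358e-03. Percent = (2.0358e-03/0.013) × 100

Percent ionization = 15.7%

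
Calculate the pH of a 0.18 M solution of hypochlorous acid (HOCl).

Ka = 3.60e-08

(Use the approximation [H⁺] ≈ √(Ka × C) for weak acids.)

[H⁺] = √(Ka × C) = √(3.60e-08 × 0.18) = 8.0498e-05. pH = -log(8.0498e-05)

pH = 4.09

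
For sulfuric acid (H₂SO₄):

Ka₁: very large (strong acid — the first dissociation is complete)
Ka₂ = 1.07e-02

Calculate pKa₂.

pKa₂ = -log(Ka₂) = -log(1.07e-02) = 1.97.

pK_{a2} = 1.97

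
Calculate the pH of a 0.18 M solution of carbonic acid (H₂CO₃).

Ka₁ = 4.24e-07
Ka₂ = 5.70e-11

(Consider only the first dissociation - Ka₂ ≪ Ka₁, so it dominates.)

First dissociation dominates. From Ka₁ = [H⁺][HA⁻]/[H₂A], x² + Ka₁·x − Ka₁·C = 0 with C = 0.18 M and Ka₁ = 4.24e-07. Solving: [H⁺] = (−Ka₁ + √(Ka₁² + 4·Ka₁·C)) / 2 = 2.7605e-04 M. pH = -log(2.7605e-04) = 3.56.

pH = 3.56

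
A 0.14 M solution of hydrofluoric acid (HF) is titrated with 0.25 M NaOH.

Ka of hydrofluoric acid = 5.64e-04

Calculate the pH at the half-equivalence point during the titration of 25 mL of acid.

At half-equivalence [HA] = [A⁻], so Henderson-Hasselbalch gives pH = pKa = -log(5.64e-04) = 3.25.

pH = pKa = 3.25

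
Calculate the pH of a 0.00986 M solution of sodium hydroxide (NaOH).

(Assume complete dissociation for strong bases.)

[OH⁻] = 0.00986 M for strong base. pOH = -log[OH⁻] = 2.01, pH = 14 - pOH

pH = 11.99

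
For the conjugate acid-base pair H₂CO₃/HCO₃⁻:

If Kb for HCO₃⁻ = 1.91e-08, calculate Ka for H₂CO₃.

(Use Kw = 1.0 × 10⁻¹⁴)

For a conjugate pair Ka × Kb = Kw, so Ka = Kw/Kb = 1.0 × 10⁻¹⁴ / 1.91e-08 = 5.24e-07.

K_a = 5.24e-07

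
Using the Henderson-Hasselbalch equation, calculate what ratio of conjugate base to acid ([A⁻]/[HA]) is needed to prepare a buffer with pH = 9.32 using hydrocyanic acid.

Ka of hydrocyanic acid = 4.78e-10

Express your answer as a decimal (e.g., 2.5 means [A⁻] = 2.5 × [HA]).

pKa = -log(4.78e-10) = 9.3206. pH = pKa + log([A⁻]/[HA]), so log([A⁻]/[HA]) = pH − pKa = 9.32 − 9.3206 = -0.0006. [A⁻]/[HA] = 10^(-0.0006) = 0.999

[A⁻]/[HA] = 0.999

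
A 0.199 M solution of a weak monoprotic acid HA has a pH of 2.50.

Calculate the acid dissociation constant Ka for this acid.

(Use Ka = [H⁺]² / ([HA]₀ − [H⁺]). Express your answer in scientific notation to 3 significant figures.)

[H⁺] = 10^(−pH) = 10^(−2.50) = 3.162e-03 M. For HA ⇌ H⁺ + A⁻, Ka = [H⁺][A⁻]/[HA] = [H⁺]² / ([HA]₀ − [H⁺]) = (3.162e-03)² / (0.199 − 3.162e-03) = 5.11e-05.

K_a = 5.11e-05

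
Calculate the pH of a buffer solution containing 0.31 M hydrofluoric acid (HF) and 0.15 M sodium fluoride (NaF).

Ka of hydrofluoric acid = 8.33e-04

pKa = -log(8.33e-04) = 3.08. pH = pKa + log([A⁻]/[HA]) = 3.08 + log(0.15/0.31)

pH = 2.76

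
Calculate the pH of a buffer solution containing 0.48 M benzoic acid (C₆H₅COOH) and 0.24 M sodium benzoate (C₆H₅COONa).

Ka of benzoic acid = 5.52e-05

pKa = -log(5.52e-05) = 4.26. pH = pKa + log([A⁻]/[HA]) = 4.26 + log(0.24/0.48)

pH = 3.96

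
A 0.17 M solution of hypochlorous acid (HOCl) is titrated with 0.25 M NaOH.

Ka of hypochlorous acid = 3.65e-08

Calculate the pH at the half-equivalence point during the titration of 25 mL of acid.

At half-equivalence [HA] = [A⁻], so Henderson-Hasselbalch gives pH = pKa = -log(3.65e-08) = 7.44.

pH = pKa = 7.44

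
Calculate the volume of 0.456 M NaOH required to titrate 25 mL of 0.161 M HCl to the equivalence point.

At equivalence: moles acid = moles base. moles HCl = 0.161 × 25/1000 = 0.004025 mol. V_base = moles / 0.456 × 1000 = 8.8 mL.

V_{base} = 8.8 mL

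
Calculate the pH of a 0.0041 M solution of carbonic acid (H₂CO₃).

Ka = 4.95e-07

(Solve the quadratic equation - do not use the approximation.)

x² + Ka×x - Ka×C = 0. Using quadratic formula: [H⁺] = 4.4803e-05

pH = 4.35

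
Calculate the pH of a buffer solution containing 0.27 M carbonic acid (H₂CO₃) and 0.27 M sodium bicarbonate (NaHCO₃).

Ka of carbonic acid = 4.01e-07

pKa = -log(4.01e-07) = 6.40. pH = pKa + log([A⁻]/[HA]) = 6.40 + log(0.27/0.27)

pH = 6.40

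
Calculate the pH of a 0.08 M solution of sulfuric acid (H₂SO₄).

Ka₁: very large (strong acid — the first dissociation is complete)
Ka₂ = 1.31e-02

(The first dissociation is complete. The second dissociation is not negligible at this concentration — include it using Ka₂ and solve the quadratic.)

First dissociation is complete: [H⁺]₀ = [HSO₄⁻]₀ = C = 0.08 M. Second dissociation HSO₄⁻ ⇌ H⁺ + SO₄²⁻: let x = [SO₄²⁻]. Ka₂ = (C + x)·x / (C − x) = 1.31e-02 → x² + (C + Ka₂)·x − Ka₂·C = 0 → x² + 0.09310·x − 1.048e-03 = 0. x = (−0.09310 + √(0.09310² + 4 × 1.048e-03)) / 2 = 1.0150e-02 M. [H⁺] = C + x = 0.08 + 1.0150e-02 = 9.0150e-02 M. pH = -log(9.0150e-02) = 1.05.

pH = 1.05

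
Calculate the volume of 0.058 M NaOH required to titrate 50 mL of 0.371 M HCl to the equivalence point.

At equivalence: moles acid = moles base. moles HCl = 0.371 × 50/1000 = 0.01855 mol. V_base = moles / 0.058 × 1000 = 319.8 mL.

V_{base} = 319.8 mL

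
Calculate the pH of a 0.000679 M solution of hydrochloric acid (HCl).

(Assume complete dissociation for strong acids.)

[H⁺] = 0.000679 M for strong acid. pH = -log[H⁺] = -log(0.000679)

pH = 3.17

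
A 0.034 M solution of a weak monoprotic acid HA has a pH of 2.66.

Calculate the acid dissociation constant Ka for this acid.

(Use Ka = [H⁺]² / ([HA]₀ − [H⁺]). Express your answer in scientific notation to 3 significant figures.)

[H⁺] = 10^(−pH) = 10^(−2.66) = 2.188e-03 M. For HA ⇌ H⁺ + A⁻, Ka = [H⁺][A⁻]/[HA] = [H⁺]² / ([HA]₀ − [H⁺]) = (2.188e-03)² / (0.034 − 2.188e-03) = 1.50e-04.

K_a = 1.50e-04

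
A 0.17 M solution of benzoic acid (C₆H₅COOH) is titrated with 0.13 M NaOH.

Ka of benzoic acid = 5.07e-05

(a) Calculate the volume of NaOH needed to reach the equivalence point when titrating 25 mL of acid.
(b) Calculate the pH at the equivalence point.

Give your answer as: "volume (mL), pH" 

moles acid = 0.17 × 25/1000 = 0.00425 mol; V_base = moles/0.13 × 1000 = 32.7 mL. At equivalence only the conjugate base is present: [A⁻] = 0.00425/0.058 = 7.3667e-02 M. Kb = Kw/Ka = 1.97e-10; [OH⁻] = √(Kb × [A⁻]) = 3.8118e-06; pOH = 5.42; pH = 14 - pOH = 8.58.

V = 32.7 mL, pH = 8.58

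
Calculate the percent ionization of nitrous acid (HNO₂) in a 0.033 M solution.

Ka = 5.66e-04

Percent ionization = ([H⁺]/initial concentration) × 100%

Using Ka equilibrium: x² + Ka×x - Ka×C = 0. Solving: [H⁺] = 4.0481e-03. Percent = (4.0481e-03/0.033) × 100

Percent ionization = 12.3%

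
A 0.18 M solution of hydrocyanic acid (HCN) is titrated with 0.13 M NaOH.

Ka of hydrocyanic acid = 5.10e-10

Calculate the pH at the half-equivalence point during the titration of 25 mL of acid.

At half-equivalence [HA] = [A⁻], so Henderson-Hasselbalch gives pH = pKa = -log(5.10e-10) = 9.29.

pH = pKa = 9.29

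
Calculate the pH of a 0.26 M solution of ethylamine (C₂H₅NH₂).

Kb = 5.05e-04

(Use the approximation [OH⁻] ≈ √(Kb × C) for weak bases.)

[OH⁻] = √(Kb × C) = √(5.05e-04 × 0.26) = 1.1459e-02. pOH = 1.94, pH = 14 - pOH

pH = 12.06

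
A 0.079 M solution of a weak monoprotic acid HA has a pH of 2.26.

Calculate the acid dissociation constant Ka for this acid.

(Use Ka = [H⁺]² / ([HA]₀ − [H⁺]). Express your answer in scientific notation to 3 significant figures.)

[H⁺] = 10^(−pH) = 10^(−2.26) = 5.495e-03 M. For HA ⇌ H⁺ + A⁻, Ka = [H⁺][A⁻]/[HA] = [H⁺]² / ([HA]₀ − [H⁺]) = (5.495e-03)² / (0.079 − 5.495e-03) = 4.11e-04.

K_a = 4.11e-04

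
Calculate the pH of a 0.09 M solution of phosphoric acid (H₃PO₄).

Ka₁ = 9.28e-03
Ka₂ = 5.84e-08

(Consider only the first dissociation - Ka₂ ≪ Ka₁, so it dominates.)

First dissociation dominates. From Ka₁ = [H⁺][HA⁻]/[H₂A], x² + Ka₁·x − Ka₁·C = 0 with C = 0.09 M and Ka₁ = 9.28e-03. Solving: [H⁺] = (−Ka₁ + √(Ka₁² + 4·Ka₁·C)) / 2 = 2.4630e-02 M. pH = -log(2.4630e-02) = 1.61.

pH = 1.61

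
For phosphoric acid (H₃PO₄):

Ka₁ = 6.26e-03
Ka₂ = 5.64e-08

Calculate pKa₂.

pKa₂ = -log(Ka₂) = -log(5.64e-08) = 7.25.

pK_{a2} = 7.25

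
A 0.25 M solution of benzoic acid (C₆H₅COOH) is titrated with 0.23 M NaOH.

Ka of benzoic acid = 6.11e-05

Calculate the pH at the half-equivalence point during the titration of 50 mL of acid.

At half-equivalence [HA] = [A⁻], so Henderson-Hasselbalch gives pH = pKa = -log(6.11e-05) = 4.21.

pH = pKa = 4.21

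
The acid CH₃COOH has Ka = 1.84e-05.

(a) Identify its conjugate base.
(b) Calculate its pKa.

(a) The conjugate base is formed by removing one H⁺ from CH₃COOH, giving CH₃COO⁻. (b) pKa = -log(Ka) = -log(1.84e-05) = 4.74.

Conjugate base: CH₃COO⁻; pK_a = 4.74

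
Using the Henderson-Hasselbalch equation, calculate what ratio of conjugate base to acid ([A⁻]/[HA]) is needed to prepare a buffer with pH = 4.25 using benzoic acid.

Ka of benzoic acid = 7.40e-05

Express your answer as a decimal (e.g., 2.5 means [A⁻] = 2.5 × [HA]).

pKa = -log(7.40e-05) = 4.1308. pH = pKa + log([A⁻]/[HA]), so log([A⁻]/[HA]) = pH − pKa = 4.25 − 4.1308 = 0.1192. [A⁻]/[HA] = 10^(0.1192) = 1.32

[A⁻]/[HA] = 1.32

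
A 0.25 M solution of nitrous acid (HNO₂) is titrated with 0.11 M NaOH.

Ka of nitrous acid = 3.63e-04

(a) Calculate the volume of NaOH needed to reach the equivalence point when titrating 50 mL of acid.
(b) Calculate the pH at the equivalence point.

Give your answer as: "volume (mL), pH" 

moles acid = 0.25 × 50/1000 = 0.0125 mol; V_base = moles/0.11 × 1000 = 113.6 mL. At equivalence only the conjugate base is present: [A⁻] = 0.0125/0.164 = 7.6389e-02 M. Kb = Kw/Ka = 2.75e-11; [OH⁻] = √(Kb × [A⁻]) = 1.4506e-06; pOH = 5.84; pH = 14 - pOH = 8.16.

V = 113.6 mL, pH = 8.16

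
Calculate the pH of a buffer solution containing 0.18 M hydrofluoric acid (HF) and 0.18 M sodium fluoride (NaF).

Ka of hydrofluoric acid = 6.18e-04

pKa = -log(6.18e-04) = 3.21. pH = pKa + log([A⁻]/[HA]) = 3.21 + log(0.18/0.18)

pH = 3.21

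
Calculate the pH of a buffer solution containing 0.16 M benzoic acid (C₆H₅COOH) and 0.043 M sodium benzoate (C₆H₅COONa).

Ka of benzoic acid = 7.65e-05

pKa = -log(7.65e-05) = 4.12. pH = pKa + log([A⁻]/[HA]) = 4.12 + log(0.043/0.16)

pH = 3.55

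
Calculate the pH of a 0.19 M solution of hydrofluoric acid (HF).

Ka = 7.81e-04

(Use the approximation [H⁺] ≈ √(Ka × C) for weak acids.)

[H⁺] = √(Ka × C) = √(7.81e-04 × 0.19) = 1.2182e-02. pH = -log(1.2182e-02)

pH = 1.91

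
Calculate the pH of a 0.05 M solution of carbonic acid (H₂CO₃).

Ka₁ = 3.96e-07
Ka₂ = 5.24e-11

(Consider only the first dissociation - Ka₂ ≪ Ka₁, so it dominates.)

First dissociation dominates. From Ka₁ = [H⁺][HA⁻]/[H₂A], x² + Ka₁·x − Ka₁·C = 0 with C = 0.05 M and Ka₁ = 3.96e-07. Solving: [H⁺] = (−Ka₁ + √(Ka₁² + 4·Ka₁·C)) / 2 = 1.4051e-04 M. pH = -log(1.4051e-04) = 3.85.

pH = 3.85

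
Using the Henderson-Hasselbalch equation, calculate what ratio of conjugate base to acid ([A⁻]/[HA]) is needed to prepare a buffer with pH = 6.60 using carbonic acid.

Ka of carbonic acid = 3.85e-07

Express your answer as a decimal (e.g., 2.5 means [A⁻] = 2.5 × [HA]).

pKa = -log(3.85e-07) = 6.4145. pH = pKa + log([A⁻]/[HA]), so log([A⁻]/[HA]) = pH − pKa = 6.60 − 6.4145 = 0.1855. [A⁻]/[HA] = 10^(0.1855) = 1.53

[A⁻]/[HA] = 1.53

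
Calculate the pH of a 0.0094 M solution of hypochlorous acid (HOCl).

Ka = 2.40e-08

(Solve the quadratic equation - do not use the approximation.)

x² + Ka×x - Ka×C = 0. Using quadratic formula: [H⁺] = 1.5008e-05

pH = 4.82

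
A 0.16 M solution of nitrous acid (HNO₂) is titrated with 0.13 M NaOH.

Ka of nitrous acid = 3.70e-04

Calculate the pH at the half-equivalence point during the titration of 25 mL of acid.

At half-equivalence [HA] = [A⁻], so Henderson-Hasselbalch gives pH = pKa = -log(3.70e-04) = 3.43.

pH = pKa = 3.43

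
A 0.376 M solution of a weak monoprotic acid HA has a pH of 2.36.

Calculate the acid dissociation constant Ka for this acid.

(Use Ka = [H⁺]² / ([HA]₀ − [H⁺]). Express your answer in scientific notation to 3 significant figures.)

[H⁺] = 10^(−pH) = 10^(−2.36) = 4.365e-03 M. For HA ⇌ H⁺ + A⁻, Ka = [H⁺][A⁻]/[HA] = [H⁺]² / ([HA]₀ − [H⁺]) = (4.365e-03)² / (0.376 − 4.365e-03) = 5.13e-05.

K_a = 5.13e-05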